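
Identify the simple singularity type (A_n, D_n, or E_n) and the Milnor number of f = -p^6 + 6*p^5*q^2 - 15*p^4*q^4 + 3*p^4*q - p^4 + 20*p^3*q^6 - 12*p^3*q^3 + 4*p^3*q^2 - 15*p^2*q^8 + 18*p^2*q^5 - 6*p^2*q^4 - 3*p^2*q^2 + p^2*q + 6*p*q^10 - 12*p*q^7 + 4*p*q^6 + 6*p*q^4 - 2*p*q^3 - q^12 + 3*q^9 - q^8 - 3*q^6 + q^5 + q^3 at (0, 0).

Type D_4, Milnor number mu = 4.

The Hessian of f at 0 has rank 0. Corank 2; j^3 = q*(p^2 + q^2) splits into three distinct lines over C (the quadratic factor has nonzero discriminant), so D_4.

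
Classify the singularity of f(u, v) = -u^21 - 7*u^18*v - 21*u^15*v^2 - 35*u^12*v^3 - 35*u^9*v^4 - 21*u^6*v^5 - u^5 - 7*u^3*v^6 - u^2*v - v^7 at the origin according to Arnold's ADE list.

The Hessian of f at 0 is [[0, 0], [0, 0]] with rank 0, so corank 2. A Groebner basis of the Jacobian ideal J(f) in C{u,v} is {u^2/7 + v^6, u^3, u*v}; counting standard monomials gives mu = 8. Corank 2; j^3 = -u^2*v has shape L^2 M (L != M), so D-series; mu = 8 gives D_8.

D_{8}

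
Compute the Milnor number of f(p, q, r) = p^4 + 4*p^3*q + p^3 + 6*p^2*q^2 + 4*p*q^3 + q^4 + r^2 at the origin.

The Hessian of f at 0 has rank 1. Corank 2; j^3 = p^3 is a perfect cube, so E-series; the 4-jet and mu = 6 give E_6.

6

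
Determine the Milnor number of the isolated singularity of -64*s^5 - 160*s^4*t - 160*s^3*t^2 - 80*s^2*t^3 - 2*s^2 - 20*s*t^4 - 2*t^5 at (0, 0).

4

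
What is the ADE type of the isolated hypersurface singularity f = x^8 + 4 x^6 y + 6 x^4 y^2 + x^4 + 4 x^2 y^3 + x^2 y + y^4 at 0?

D_5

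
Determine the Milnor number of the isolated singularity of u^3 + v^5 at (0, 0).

8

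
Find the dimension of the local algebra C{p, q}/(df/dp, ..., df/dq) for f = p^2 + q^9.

8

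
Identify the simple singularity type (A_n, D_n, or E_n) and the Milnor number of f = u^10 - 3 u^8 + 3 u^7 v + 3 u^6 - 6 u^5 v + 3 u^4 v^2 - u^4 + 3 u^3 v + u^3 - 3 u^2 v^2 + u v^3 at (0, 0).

The Hessian of f at 0 is [[0, 0], [0, 0]] with rank 0, so corank 2. A Groebner basis of the Jacobian ideal J(f) in C{u,v} is {3*u^2 + v^4 + v^3, u^3, u^2*v - u^2 - v^3/3, -2*u^2 + u*v^2 - 2*v^3/3}; counting standard monomials gives mu = 7. Corank 2; j^3 = u^3 is a perfect cube, so E-series; the 4-jet and mu = 7 give E_7.

Type E_7, Milnor number mu = 7.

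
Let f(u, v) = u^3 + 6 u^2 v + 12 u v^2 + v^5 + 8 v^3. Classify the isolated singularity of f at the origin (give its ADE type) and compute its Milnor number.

Type E_{8}, Milnor number mu = 8.

The Hessian of f at 0 has rank 0. Corank 2; j^3 = (u + 2*v)^3 is a perfect cube, so E-series; the 5-jet and mu = 8 give E_8.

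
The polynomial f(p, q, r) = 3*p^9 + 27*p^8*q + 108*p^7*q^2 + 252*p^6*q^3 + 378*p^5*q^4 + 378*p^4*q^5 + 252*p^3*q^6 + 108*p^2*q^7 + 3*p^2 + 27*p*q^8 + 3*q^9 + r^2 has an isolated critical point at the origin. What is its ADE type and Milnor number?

Type A_8, Milnor number mu = 8.

The Hessian of f at 0 is [[6, 0, 0], [0, 0, 0], [0, 0, 2]] with rank 2, so corank 1. A Groebner basis of the Jacobian ideal J(f) in C{p,q,r} is {q^8, p, r}; counting standard monomials gives mu = 8. Corank 1: A-series; mu = 8 gives A_8.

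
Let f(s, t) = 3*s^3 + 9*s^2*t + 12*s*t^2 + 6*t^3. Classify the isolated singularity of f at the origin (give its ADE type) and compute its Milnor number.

Type D4, Milnor number mu = 4.

The Hessian of f at 0 has rank 0. Corank 2; j^3 = 3*(s + t)*(s^2 + 2*s*t + 2*t^2) splits into three distinct lines over C (the quadratic factor has nonzero discriminant), so D_4.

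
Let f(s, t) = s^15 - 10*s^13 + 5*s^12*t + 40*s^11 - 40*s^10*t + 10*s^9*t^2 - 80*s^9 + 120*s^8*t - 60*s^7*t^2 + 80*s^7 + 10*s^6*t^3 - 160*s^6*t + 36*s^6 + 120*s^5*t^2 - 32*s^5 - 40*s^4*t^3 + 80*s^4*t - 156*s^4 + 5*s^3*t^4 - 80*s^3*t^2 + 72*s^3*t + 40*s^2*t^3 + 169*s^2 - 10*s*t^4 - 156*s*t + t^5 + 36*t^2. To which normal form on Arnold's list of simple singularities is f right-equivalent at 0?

A_4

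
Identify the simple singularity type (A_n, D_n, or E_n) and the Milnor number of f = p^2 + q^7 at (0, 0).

Type A_6, Milnor number mu = 6.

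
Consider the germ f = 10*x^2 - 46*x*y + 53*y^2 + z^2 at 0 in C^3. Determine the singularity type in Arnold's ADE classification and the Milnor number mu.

The Hessian of f at 0 has rank 3. Corank 0: nondegenerate Morse point, so A_1.

Type A_{1}, Milnor number mu = 1.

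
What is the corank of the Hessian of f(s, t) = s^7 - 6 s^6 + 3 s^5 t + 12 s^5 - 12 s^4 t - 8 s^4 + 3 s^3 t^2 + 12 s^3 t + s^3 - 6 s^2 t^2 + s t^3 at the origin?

2

The Hessian at 0 is [[0, 0], [0, 0]] of rank 0; hence corank 2.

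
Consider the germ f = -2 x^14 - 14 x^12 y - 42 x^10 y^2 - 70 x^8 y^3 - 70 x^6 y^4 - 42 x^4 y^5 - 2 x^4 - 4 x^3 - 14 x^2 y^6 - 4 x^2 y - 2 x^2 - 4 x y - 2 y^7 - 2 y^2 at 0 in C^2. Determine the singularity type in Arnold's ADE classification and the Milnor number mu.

The Hessian of f at 0 has rank 1. Corank 1: A-series; mu = 6 gives A_6.

Type A_{6}, Milnor number mu = 6.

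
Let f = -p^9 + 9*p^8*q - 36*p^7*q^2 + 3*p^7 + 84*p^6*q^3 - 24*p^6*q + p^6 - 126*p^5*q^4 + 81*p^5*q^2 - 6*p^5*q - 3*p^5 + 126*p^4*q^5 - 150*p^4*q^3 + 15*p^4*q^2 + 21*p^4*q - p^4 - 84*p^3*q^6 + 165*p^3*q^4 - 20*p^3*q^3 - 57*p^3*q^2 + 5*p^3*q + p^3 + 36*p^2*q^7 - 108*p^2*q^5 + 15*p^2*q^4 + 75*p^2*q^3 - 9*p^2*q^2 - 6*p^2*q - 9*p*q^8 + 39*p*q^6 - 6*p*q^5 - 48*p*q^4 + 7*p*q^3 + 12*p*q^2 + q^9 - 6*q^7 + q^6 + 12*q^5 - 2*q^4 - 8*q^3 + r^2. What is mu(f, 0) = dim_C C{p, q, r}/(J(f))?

7

The Hessian of f at 0 is [[0, 0, 0], [0, 0, 0], [0, 0, 2]] with rank 1, so corank 2. A Groebner basis of the Jacobian ideal J(f) in C{p,q,r} is {3*p^2 - 12*p*q + q^4 - q^3 + 12*q^2, p^3 - 18*p^2 + 72*p*q - 2*q^3 - 72*q^2, p^2*q - 7*p^2 + 28*p*q - 5*q^3/3 - 28*q^2, -2*p^2 + p*q^2 + 8*p*q - 4*q^3/3 - 8*q^2, r}; counting standard monomials gives mu = 7. Corank 2; j^3 = (p - 2*q)^3 is a perfect cube, so E-series; the 4-jet and mu = 7 give E_7.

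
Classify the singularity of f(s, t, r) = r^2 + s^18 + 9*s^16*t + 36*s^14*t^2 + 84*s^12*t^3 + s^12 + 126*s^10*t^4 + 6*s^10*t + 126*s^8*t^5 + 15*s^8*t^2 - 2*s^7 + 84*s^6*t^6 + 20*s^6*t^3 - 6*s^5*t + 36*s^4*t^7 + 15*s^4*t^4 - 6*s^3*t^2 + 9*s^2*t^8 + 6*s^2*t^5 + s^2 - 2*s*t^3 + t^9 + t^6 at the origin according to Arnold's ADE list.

A8

The Hessian of f at 0 has rank 2. Corank 1: A-series; mu = 8 gives A_8.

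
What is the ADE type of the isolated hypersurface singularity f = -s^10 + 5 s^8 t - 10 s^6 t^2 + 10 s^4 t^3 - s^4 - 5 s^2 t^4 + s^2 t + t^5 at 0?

The Hessian of f at 0 is [[0, 0], [0, 0]] with rank 0, so corank 2. A Groebner basis of the Jacobian ideal J(f) in C{s,t} is {s^2/5 + t^4, s^3, s*t}; counting standard monomials gives mu = 6. Corank 2; j^3 = s^2*t has shape L^2 M (L != M), so D-series; mu = 6 gives D_6.

D6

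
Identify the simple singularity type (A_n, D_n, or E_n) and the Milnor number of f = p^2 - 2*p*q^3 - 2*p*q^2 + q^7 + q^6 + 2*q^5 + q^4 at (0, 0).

The Hessian of f at 0 has rank 1. Corank 1: A-series; mu = 6 gives A_6.

Type A_6, Milnor number mu = 6.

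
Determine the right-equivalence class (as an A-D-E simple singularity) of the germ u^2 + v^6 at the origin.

A_{5}

The Hessian of f at 0 has rank 1. Corank 1: A-series; mu = 5 gives A_5.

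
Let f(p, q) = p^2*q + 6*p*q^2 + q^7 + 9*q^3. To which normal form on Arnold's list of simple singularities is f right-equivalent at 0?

The Hessian of f at 0 is [[0, 0], [0, 0]] with rank 0, so corank 2. A Groebner basis of the Jacobian ideal J(f) in C{p,q} is {p^2/7 + q^6 - 9*q^2/7, p^3 + 27*q^3, p*q + 3*q^2}; counting standard monomials gives mu = 8. Corank 2; j^3 = q*(p + 3*q)^2 has shape L^2 M (L != M), so D-series; mu = 8 gives D_8.

D_{8}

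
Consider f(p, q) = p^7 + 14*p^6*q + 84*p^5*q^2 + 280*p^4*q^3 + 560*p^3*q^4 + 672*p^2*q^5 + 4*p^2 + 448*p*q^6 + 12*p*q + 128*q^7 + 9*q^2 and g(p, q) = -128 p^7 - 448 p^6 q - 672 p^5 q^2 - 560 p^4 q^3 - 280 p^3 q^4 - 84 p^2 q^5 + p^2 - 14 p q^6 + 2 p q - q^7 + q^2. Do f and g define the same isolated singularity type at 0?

Yes.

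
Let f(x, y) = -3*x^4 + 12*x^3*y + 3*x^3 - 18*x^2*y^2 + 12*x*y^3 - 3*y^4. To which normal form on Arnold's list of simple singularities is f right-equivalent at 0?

The Hessian of f at 0 has rank 0. Corank 2; j^3 = 3*x^3 is a perfect cube, so E-series; the 4-jet and mu = 6 give E_6.

E_{6}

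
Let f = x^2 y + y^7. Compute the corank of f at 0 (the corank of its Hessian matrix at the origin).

2

Hessian at 0 has rank 0.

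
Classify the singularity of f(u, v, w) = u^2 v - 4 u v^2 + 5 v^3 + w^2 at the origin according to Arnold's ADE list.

The Hessian of f at 0 is [[0, 0, 0], [0, 0, 0], [0, 0, 2]] with rank 1, so corank 2. A Groebner basis of the Jacobian ideal J(f) in C{u,v,w} is {v^3, u^2 - v^2, u*v - 2*v^2, w}; counting standard monomials gives mu = 4. Corank 2; j^3 = v*(u^2 - 4*u*v + 5*v^2) splits into three distinct lines over C (the quadratic factor has nonzero discriminant), so D_4.

D_{4}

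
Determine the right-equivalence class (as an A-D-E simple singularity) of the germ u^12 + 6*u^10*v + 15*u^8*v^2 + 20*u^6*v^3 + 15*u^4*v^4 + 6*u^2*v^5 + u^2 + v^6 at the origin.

A_5

The Hessian of f at 0 has rank 1. Corank 1: A-series; mu = 5 gives A_5.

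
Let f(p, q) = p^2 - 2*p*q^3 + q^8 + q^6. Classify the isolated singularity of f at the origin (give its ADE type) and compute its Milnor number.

The Hessian of f at 0 is [[2, 0], [0, 0]] with rank 1, so corank 1. A Groebner basis of the Jacobian ideal J(f) in C{p,q} is {p^3, p^2*q, -p + q^3}; counting standard monomials gives mu = 7. Corank 1: A-series; mu = 7 gives A_7.

Type A7, Milnor number mu = 7.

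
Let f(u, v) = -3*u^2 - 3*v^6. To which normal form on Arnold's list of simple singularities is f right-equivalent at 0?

A5

The Hessian of f at 0 is [[-6, 0], [0, 0]] with rank 1, so corank 1. A Groebner basis of the Jacobian ideal J(f) in C{u,v} is {v^5, u}; counting standard monomials gives mu = 5. Corank 1: A-series; mu = 5 gives A_5.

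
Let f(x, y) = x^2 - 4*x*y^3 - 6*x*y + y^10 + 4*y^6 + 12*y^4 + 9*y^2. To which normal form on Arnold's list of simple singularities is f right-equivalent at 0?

A_9

The Hessian of f at 0 has rank 1. Corank 1: A-series; mu = 9 gives A_9.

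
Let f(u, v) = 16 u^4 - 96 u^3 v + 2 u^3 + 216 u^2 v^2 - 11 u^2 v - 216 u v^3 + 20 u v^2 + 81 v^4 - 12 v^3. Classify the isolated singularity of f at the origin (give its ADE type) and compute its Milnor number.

Type D_{5}, Milnor number mu = 5.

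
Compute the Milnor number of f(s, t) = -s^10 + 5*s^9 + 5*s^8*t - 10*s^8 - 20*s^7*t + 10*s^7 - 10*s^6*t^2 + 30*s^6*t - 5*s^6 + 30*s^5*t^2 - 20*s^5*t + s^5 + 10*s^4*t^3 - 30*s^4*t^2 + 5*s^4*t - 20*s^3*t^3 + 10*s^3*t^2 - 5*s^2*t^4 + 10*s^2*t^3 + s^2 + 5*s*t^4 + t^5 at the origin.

The Hessian of f at 0 has rank 1. Corank 1: A-series; mu = 4 gives A_4.

4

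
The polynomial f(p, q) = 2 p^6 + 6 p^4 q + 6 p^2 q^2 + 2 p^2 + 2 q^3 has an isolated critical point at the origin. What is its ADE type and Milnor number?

Type A_{2}, Milnor number mu = 2.

The Hessian of f at 0 is [[4, 0], [0, 0]] with rank 1, so corank 1. A Groebner basis of the Jacobian ideal J(f) in C{p,q} is {q^2, p}; counting standard monomials gives mu = 2. Corank 1: A-series; mu = 2 gives A_2.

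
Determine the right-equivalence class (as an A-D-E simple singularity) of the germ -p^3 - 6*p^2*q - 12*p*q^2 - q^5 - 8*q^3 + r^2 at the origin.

E8

The Hessian of f at 0 has rank 1. Corank 2; j^3 = -(p + 2*q)^3 is a perfect cube, so E-series; the 5-jet and mu = 8 give E_8.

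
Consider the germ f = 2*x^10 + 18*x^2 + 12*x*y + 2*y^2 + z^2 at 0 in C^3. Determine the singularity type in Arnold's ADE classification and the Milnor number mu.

The Hessian of f at 0 has rank 2. Corank 1: A-series; mu = 9 gives A_9.

Type A_9, Milnor number mu = 9.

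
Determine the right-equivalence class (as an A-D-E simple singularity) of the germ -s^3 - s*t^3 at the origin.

The Hessian of f at 0 is [[0, 0], [0, 0]] with rank 0, so corank 2. A Groebner basis of the Jacobian ideal J(f) in C{s,t} is {s^3, s*t^2, 3*s^2 + t^3}; counting standard monomials gives mu = 7. Corank 2; j^3 = -s^3 is a perfect cube, so E-series; the 4-jet and mu = 7 give E_7.

E_7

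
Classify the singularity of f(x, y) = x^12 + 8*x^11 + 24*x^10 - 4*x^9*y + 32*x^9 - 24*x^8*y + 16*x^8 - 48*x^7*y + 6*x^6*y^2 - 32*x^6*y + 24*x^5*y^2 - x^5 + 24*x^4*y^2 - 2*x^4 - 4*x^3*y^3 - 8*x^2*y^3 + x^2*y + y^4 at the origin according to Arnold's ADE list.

The Hessian of f at 0 has rank 0. Corank 2; j^3 = x^2*y has shape L^2 M (L != M), so D-series; mu = 5 gives D_5.

D_{5}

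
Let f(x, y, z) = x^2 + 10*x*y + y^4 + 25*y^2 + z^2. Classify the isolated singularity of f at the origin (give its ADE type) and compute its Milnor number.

The Hessian of f at 0 is [[2, 10, 0], [10, 50, 0], [0, 0, 2]] with rank 2, so corank 1. A Groebner basis of the Jacobian ideal J(f) in C{x,y,z} is {y^3, x + 5*y, z}; counting standard monomials gives mu = 3. Corank 1: A-series; mu = 3 gives A_3.

Type A_3, Milnor number mu = 3.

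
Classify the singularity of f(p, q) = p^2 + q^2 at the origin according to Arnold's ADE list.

A_1

The Hessian of f at 0 is [[2, 0], [0, 2]] with rank 2, so corank 0. A Groebner basis of the Jacobian ideal J(f) in C{p,q} is {p, q}; counting standard monomials gives mu = 1. Corank 0: nondegenerate Morse point, so A_1.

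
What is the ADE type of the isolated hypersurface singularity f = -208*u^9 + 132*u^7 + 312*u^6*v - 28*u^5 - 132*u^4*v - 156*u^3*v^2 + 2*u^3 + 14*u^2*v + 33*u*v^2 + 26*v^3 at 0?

D_{4}

The Hessian of f at 0 is [[0, 0], [0, 0]] with rank 0, so corank 2. A Groebner basis of the Jacobian ideal J(f) in C{u,v} is {v^3, u^2 - 3*v^2/2, u*v + 3*v^2/2}; counting standard monomials gives mu = 4. Corank 2; j^3 = (u + 2*v)*(2*u^2 + 10*u*v + 13*v^2) splits into three distinct lines over C (the quadratic factor has nonzero discriminant), so D_4.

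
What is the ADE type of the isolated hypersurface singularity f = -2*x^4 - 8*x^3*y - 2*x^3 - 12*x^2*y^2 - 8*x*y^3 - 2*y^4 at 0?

E6

The Hessian of f at 0 has rank 0. Corank 2; j^3 = -2*x^3 is a perfect cube, so E-series; the 4-jet and mu = 6 give E_6.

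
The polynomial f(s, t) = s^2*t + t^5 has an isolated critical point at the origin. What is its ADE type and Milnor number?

Type D6, Milnor number mu = 6.

The Hessian of f at 0 has rank 0. Corank 2; j^3 = s^2*t has shape L^2 M (L != M), so D-series; mu = 6 gives D_6.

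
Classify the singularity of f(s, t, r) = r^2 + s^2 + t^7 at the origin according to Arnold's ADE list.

A_6

The Hessian of f at 0 is [[2, 0, 0], [0, 0, 0], [0, 0, 2]] with rank 2, so corank 1. A Groebner basis of the Jacobian ideal J(f) in C{s,t,r} is {t^6, s, r}; counting standard monomials gives mu = 6. Corank 1: A-series; mu = 6 gives A_6.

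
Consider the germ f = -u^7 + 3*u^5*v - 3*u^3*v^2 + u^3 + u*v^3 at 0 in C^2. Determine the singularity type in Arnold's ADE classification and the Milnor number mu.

Type E_{7}, Milnor number mu = 7.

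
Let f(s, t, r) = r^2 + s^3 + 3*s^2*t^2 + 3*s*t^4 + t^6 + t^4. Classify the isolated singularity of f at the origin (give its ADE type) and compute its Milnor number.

Type E6, Milnor number mu = 6.

The Hessian of f at 0 is [[0, 0, 0], [0, 0, 0], [0, 0, 2]] with rank 1, so corank 2. A Groebner basis of the Jacobian ideal J(f) in C{s,t,r} is {s^3, s^2*t, s^2/2 + s*t^2, t^3, r}; counting standard monomials gives mu = 6. Corank 2; j^3 = s^3 is a perfect cube, so E-series; the 4-jet and mu = 6 give E_6.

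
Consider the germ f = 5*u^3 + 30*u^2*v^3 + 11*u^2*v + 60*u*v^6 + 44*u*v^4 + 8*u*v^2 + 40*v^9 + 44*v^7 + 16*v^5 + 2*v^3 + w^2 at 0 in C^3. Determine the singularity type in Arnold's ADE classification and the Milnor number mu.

The Hessian of f at 0 has rank 1. Corank 2; j^3 = (u + v)*(5*u^2 + 6*u*v + 2*v^2) splits into three distinct lines over C (the quadratic factor has nonzero discriminant), so D_4.

Type D_4, Milnor number mu = 4.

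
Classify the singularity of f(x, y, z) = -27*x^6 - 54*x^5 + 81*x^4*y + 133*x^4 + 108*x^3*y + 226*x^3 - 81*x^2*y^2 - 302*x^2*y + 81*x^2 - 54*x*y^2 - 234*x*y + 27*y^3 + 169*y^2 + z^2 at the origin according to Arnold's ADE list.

A_{2}

The Hessian of f at 0 has rank 2. Corank 1: A-series; mu = 2 gives A_2.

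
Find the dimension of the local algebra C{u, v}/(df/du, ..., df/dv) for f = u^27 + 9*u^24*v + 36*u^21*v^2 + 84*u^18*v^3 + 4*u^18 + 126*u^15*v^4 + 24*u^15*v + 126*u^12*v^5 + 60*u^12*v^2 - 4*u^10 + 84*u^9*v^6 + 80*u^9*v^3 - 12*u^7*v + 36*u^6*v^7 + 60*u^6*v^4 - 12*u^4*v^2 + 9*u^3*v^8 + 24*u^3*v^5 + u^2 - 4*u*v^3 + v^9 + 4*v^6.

The Hessian of f at 0 has rank 1. Corank 1: A-series; mu = 8 gives A_8.

8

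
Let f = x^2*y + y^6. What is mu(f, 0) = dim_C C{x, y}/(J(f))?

7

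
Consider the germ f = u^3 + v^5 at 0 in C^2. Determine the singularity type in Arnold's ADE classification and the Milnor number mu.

Type E8, Milnor number mu = 8.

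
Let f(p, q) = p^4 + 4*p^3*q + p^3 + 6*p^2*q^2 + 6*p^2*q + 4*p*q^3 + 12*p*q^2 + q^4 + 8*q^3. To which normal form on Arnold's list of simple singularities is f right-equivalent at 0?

E6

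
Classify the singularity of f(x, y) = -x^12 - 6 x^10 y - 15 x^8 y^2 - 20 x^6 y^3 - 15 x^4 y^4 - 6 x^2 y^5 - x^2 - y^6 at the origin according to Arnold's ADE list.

A5

The Hessian of f at 0 is [[-2, 0], [0, 0]] with rank 1, so corank 1. A Groebner basis of the Jacobian ideal J(f) in C{x,y} is {y^5, x}; counting standard monomials gives mu = 5. Corank 1: A-series; mu = 5 gives A_5.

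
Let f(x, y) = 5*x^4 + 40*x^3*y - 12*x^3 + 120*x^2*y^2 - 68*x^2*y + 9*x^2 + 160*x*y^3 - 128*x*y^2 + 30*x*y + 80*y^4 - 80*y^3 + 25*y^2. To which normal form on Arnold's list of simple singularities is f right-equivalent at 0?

The Hessian of f at 0 has rank 1. Corank 1: A-series; mu = 3 gives A_3.

A3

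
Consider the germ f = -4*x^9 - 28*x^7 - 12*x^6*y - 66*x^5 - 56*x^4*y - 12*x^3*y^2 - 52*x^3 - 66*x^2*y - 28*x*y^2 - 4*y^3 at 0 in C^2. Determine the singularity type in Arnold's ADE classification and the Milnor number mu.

Type D4, Milnor number mu = 4.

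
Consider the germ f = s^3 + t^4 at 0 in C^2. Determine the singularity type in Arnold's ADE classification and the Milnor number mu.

Type E6, Milnor number mu = 6.

The Hessian of f at 0 is [[0, 0], [0, 0]] with rank 0, so corank 2. A Groebner basis of the Jacobian ideal J(f) in C{s,t} is {t^3, s^2}; counting standard monomials gives mu = 6. Corank 2; j^3 = s^3 is a perfect cube, so E-series; the 4-jet and mu = 6 give E_6.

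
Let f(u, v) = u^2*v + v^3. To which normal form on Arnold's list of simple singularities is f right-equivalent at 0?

The Hessian of f at 0 has rank 0. Corank 2; j^3 = v*(u^2 + v^2) splits into three distinct lines over C (the quadratic factor has nonzero discriminant), so D_4.

D4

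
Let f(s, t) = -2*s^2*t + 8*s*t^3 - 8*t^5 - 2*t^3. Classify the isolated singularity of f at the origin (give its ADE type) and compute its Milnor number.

The Hessian of f at 0 has rank 0. Corank 2; j^3 = -2*t*(s^2 + t^2) splits into three distinct lines over C (the quadratic factor has nonzero discriminant), so D_4.

Type D_4, Milnor number mu = 4.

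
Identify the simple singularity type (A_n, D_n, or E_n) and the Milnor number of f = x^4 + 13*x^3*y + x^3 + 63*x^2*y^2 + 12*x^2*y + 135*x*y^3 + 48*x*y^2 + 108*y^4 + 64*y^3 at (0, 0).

Type E_7, Milnor number mu = 7.

The Hessian of f at 0 has rank 0. Corank 2; j^3 = (x + 4*y)^3 is a perfect cube, so E-series; the 4-jet and mu = 7 give E_7.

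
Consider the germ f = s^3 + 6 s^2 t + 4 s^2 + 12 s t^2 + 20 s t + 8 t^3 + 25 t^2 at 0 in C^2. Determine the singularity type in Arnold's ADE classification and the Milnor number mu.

The Hessian of f at 0 is [[8, 20], [20, 50]] with rank 1, so corank 1. A Groebner basis of the Jacobian ideal J(f) in C{s,t} is {t^2, s + 5*t/2}; counting standard monomials gives mu = 2. Corank 1: A-series; mu = 2 gives A_2.

Type A_2, Milnor number mu = 2.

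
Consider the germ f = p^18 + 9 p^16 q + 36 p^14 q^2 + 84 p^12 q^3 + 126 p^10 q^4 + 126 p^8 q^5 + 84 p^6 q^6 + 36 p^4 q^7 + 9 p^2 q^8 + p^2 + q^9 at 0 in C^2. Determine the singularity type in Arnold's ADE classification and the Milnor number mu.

The Hessian of f at 0 is [[2, 0], [0, 0]] with rank 1, so corank 1. A Groebner basis of the Jacobian ideal J(f) in C{p,q} is {q^8, p}; counting standard monomials gives mu = 8. Corank 1: A-series; mu = 8 gives A_8.

Type A_{8}, Milnor number mu = 8.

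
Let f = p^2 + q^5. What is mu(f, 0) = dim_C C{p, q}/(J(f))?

The Hessian of f at 0 has rank 1. Corank 1: A-series; mu = 4 gives A_4.

4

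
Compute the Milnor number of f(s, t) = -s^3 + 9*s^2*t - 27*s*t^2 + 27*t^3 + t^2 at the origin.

2

The Hessian of f at 0 is [[0, 0], [0, 2]] with rank 1, so corank 1. A Groebner basis of the Jacobian ideal J(f) in C{s,t} is {s^2, t}; counting standard monomials gives mu = 2. Corank 1: A-series; mu = 2 gives A_2.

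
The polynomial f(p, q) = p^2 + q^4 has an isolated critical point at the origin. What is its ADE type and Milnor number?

Type A3, Milnor number mu = 3.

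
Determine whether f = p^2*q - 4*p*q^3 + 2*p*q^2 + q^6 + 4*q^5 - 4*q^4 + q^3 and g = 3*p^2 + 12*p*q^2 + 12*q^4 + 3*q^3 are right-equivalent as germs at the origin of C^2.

No.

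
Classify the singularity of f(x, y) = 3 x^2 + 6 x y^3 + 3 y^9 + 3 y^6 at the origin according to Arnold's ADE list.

A8

The Hessian of f at 0 has rank 1. Corank 1: A-series; mu = 8 gives A_8.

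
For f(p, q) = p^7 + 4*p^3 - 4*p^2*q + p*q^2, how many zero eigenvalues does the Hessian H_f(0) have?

2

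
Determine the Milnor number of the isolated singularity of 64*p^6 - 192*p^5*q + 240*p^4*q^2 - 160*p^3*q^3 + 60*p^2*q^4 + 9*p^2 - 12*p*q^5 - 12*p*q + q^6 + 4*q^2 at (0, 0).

5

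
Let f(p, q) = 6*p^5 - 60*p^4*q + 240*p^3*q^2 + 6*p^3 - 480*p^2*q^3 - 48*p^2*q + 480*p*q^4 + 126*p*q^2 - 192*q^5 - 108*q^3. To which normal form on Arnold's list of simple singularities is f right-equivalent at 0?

D_6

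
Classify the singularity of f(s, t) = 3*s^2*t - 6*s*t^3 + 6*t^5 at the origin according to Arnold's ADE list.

D_{6}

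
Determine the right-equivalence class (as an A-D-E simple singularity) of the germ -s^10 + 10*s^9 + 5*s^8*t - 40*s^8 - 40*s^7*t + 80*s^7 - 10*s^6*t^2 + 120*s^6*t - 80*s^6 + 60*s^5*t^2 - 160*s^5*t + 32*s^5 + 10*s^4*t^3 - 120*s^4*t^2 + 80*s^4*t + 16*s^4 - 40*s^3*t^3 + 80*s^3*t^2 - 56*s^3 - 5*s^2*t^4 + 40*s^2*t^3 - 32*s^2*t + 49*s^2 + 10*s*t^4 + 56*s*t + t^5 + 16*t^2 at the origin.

A_{4}

The Hessian of f at 0 has rank 1. Corank 1: A-series; mu = 4 gives A_4.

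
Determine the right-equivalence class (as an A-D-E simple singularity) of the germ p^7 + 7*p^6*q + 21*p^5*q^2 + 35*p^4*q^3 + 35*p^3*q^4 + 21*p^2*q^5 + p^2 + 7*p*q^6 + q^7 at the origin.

The Hessian of f at 0 has rank 1. Corank 1: A-series; mu = 6 gives A_6.

A6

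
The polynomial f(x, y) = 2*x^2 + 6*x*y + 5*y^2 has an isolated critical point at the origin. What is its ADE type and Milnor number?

The Hessian of f at 0 is [[4, 6], [6, 10]] with rank 2, so corank 0. A Groebner basis of the Jacobian ideal J(f) in C{x,y} is {x, y}; counting standard monomials gives mu = 1. Corank 0: nondegenerate Morse point, so A_1.

Type A_1, Milnor number mu = 1.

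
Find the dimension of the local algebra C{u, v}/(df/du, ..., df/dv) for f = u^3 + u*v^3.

7

The Hessian of f at 0 is [[0, 0], [0, 0]] with rank 0, so corank 2. A Groebner basis of the Jacobian ideal J(f) in C{u,v} is {u^3, u*v^2, 3*u^2 + v^3}; counting standard monomials gives mu = 7. Corank 2; j^3 = u^3 is a perfect cube, so E-series; the 4-jet and mu = 7 give E_7.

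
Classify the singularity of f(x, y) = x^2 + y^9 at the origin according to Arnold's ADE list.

A_{8}

The Hessian of f at 0 has rank 1. Corank 1: A-series; mu = 8 gives A_8.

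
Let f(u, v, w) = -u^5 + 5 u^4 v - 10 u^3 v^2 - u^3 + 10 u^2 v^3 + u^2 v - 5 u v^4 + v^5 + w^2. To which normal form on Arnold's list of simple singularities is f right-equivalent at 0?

D_{6}

The Hessian of f at 0 has rank 1. Corank 2; j^3 = -u^2*(u - v) has shape L^2 M (L != M), so D-series; mu = 6 gives D_6.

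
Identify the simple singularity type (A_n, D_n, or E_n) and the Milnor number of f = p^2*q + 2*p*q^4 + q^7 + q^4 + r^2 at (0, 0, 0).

The Hessian of f at 0 is [[0, 0, 0], [0, 0, 0], [0, 0, 2]] with rank 1, so corank 2. A Groebner basis of the Jacobian ideal J(f) in C{p,q,r} is {p^3, p^2/4 + q^3, p*q, r}; counting standard monomials gives mu = 5. Corank 2; j^3 = p^2*q has shape L^2 M (L != M), so D-series; mu = 5 gives D_5.

Type D5, Milnor number mu = 5.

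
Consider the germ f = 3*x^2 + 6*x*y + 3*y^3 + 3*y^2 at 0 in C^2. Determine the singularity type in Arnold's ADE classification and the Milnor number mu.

The Hessian of f at 0 has rank 1. Corank 1: A-series; mu = 2 gives A_2.

Type A2, Milnor number mu = 2.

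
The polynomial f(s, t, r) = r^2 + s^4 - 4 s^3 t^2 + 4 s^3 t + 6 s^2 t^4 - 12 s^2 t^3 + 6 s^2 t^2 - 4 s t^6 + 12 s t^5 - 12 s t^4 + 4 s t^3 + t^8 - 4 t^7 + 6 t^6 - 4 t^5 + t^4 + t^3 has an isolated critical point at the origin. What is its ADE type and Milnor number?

Type E6, Milnor number mu = 6.

The Hessian of f at 0 is [[0, 0, 0], [0, 0, 0], [0, 0, 2]] with rank 1, so corank 2. A Groebner basis of the Jacobian ideal J(f) in C{s,t,r} is {s^3 + 3*s^2*t, t^2, r}; counting standard monomials gives mu = 6. Corank 2; j^3 = t^3 is a perfect cube, so E-series; the 4-jet and mu = 6 give E_6.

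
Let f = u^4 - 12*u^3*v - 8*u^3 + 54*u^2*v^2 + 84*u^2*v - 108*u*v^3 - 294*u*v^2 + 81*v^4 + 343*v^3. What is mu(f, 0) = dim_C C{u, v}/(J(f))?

6

The Hessian of f at 0 is [[0, 0], [0, 0]] with rank 0, so corank 2. A Groebner basis of the Jacobian ideal J(f) in C{u,v} is {v^4, u*v^2 - 10*v^3/3, u^2 - 7*u*v + 49*v^2/4}; counting standard monomials gives mu = 6. Corank 2; j^3 = -(2*u - 7*v)^3 is a perfect cube, so E-series; the 4-jet and mu = 6 give E_6.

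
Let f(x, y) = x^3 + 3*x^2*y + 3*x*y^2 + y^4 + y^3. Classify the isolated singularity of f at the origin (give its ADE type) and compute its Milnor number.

Type E_{6}, Milnor number mu = 6.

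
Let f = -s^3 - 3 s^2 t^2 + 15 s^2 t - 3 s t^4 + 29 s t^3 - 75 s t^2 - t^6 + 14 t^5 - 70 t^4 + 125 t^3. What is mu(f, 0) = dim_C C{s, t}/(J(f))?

7

The Hessian of f at 0 is [[0, 0], [0, 0]] with rank 0, so corank 2. A Groebner basis of the Jacobian ideal J(f) in C{s,t} is {-s^2 + 10*s*t + t^4 - t^3/3 - 25*t^2, s^3 + 80*s^2 - 800*s*t - 295*t^3/3 + 2000*t^2, s^2*t + 31*s^2/3 - 310*s*t/3 - 194*t^3/9 + 775*t^2/3, s^2 + s*t^2 - 10*s*t - 14*t^3/3 + 25*t^2}; counting standard monomials gives mu = 7. Corank 2; j^3 = -(s - 5*t)^3 is a perfect cube, so E-series; the 4-jet and mu = 7 give E_7.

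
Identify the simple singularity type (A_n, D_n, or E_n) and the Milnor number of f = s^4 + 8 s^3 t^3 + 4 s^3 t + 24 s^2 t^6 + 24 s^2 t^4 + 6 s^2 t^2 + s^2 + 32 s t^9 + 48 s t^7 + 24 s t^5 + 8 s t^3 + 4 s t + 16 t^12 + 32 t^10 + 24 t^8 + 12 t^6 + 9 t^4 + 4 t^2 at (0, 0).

Type A_3, Milnor number mu = 3.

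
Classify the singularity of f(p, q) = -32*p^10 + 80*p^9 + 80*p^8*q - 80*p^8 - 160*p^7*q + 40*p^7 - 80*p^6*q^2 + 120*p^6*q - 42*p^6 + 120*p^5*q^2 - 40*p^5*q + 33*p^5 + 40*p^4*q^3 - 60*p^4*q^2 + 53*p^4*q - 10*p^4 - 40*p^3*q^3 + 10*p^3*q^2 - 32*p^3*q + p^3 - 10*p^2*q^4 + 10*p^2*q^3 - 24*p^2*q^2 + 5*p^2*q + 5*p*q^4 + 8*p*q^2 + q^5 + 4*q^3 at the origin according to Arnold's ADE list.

D_{6}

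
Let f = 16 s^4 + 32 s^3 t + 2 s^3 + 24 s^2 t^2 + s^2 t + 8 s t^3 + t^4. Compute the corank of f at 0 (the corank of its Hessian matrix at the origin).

2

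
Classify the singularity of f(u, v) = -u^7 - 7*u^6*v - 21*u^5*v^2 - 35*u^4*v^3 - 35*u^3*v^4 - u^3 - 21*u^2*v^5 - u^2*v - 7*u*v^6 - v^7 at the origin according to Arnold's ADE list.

The Hessian of f at 0 is [[0, 0], [0, 0]] with rank 0, so corank 2. A Groebner basis of the Jacobian ideal J(f) in C{u,v} is {-u*v/7 + v^6, u*v^2, u^2 + u*v}; counting standard monomials gives mu = 8. Corank 2; j^3 = -u^2*(u + v) has shape L^2 M (L != M), so D-series; mu = 8 gives D_8.

D_{8}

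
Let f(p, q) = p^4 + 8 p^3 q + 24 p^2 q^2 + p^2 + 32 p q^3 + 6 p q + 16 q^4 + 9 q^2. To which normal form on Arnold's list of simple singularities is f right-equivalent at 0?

A3

The Hessian of f at 0 has rank 1. Corank 1: A-series; mu = 3 gives A_3.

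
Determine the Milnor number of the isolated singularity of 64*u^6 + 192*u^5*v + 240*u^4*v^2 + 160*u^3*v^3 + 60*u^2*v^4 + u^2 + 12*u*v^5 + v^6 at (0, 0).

5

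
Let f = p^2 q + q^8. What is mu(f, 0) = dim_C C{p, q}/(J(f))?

9

The Hessian of f at 0 is [[0, 0], [0, 0]] with rank 0, so corank 2. A Groebner basis of the Jacobian ideal J(f) in C{p,q} is {p^2/8 + q^7, p^3, p*q}; counting standard monomials gives mu = 9. Corank 2; j^3 = p^2*q has shape L^2 M (L != M), so D-series; mu = 9 gives D_9.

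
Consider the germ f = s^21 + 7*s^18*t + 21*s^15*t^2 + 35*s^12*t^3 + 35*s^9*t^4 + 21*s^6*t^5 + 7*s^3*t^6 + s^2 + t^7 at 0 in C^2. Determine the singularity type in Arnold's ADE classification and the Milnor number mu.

The Hessian of f at 0 has rank 1. Corank 1: A-series; mu = 6 gives A_6.

Type A6, Milnor number mu = 6.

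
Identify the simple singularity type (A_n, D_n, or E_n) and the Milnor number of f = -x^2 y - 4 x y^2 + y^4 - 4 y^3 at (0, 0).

Type D_5, Milnor number mu = 5.

The Hessian of f at 0 has rank 0. Corank 2; j^3 = -y*(x + 2*y)^2 has shape L^2 M (L != M), so D-series; mu = 5 gives D_5.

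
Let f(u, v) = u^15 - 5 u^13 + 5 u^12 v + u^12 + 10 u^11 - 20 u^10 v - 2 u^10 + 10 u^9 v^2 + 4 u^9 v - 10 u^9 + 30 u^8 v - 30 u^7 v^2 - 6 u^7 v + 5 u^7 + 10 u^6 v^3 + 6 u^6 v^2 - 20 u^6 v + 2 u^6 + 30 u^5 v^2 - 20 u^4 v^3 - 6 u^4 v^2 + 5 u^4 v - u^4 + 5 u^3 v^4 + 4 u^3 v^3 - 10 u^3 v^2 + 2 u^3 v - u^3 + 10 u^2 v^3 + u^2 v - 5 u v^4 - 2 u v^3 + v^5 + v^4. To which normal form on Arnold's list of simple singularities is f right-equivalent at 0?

The Hessian of f at 0 is [[0, 0], [0, 0]] with rank 0, so corank 2. A Groebner basis of the Jacobian ideal J(f) in C{u,v} is {u*v^2, u*v/5 + v^3, u^2 - 4*u*v/5}; counting standard monomials gives mu = 5. Corank 2; j^3 = -u^2*(u - v) has shape L^2 M (L != M), so D-series; mu = 5 gives D_5.

D_{5}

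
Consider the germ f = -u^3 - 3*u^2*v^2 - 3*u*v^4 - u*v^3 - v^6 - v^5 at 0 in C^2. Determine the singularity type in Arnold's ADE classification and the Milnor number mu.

The Hessian of f at 0 has rank 0. Corank 2; j^3 = -u^3 is a perfect cube, so E-series; the 4-jet and mu = 7 give E_7.

Type E_{7}, Milnor number mu = 7.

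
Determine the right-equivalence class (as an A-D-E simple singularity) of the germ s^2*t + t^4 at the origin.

The Hessian of f at 0 is [[0, 0], [0, 0]] with rank 0, so corank 2. A Groebner basis of the Jacobian ideal J(f) in C{s,t} is {s^3, s^2/4 + t^3, s*t}; counting standard monomials gives mu = 5. Corank 2; j^3 = s^2*t has shape L^2 M (L != M), so D-series; mu = 5 gives D_5.

D5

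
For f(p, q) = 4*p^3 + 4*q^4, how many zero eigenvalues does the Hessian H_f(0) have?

2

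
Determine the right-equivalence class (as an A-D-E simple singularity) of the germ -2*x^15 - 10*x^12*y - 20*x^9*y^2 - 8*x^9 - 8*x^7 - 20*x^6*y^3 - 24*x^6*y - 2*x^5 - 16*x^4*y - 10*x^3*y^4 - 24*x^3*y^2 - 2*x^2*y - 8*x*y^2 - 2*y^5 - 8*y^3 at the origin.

The Hessian of f at 0 has rank 0. Corank 2; j^3 = -2*y*(x + 2*y)^2 has shape L^2 M (L != M), so D-series; mu = 6 gives D_6.

D6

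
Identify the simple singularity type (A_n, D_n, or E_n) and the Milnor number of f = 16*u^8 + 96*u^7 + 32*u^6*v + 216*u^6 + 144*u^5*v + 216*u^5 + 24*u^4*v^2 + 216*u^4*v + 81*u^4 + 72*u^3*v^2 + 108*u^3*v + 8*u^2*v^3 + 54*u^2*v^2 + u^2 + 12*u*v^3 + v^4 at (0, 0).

The Hessian of f at 0 has rank 1. Corank 1: A-series; mu = 3 gives A_3.

Type A3, Milnor number mu = 3.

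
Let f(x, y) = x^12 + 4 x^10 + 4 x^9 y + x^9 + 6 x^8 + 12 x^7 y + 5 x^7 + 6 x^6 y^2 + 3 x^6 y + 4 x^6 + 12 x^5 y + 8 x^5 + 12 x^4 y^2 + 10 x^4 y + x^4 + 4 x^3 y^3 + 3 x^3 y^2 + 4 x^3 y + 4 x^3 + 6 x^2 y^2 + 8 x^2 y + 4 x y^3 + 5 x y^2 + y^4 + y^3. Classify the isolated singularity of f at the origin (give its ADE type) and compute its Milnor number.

The Hessian of f at 0 has rank 0. Corank 2; j^3 = (x + y)*(2*x + y)^2 has shape L^2 M (L != M), so D-series; mu = 5 gives D_5.

Type D_5, Milnor number mu = 5.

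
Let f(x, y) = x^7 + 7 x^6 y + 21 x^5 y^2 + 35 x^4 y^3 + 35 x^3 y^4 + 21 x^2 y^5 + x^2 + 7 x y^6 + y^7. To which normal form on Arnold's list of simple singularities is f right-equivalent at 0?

A_{6}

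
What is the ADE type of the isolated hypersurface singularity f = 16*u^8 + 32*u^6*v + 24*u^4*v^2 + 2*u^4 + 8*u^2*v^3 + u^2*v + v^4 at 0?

The Hessian of f at 0 has rank 0. Corank 2; j^3 = u^2*v has shape L^2 M (L != M), so D-series; mu = 5 gives D_5.

D5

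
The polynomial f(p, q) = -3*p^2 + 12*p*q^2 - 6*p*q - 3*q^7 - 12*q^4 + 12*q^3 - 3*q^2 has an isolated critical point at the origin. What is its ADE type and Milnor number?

Type A_6, Milnor number mu = 6.

The Hessian of f at 0 is [[-6, -6], [-6, -6]] with rank 1, so corank 1. A Groebner basis of the Jacobian ideal J(f) in C{p,q} is {p^3 + 3*p^2*q + 3*p^2/2 + 2*p*q + p/4 + q/4, -p/2 + q^2 - q/2}; counting standard monomials gives mu = 6. Corank 1: A-series; mu = 6 gives A_6.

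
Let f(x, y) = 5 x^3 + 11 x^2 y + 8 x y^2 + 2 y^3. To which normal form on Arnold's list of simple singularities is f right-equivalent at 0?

D_4

The Hessian of f at 0 has rank 0. Corank 2; j^3 = (x + y)*(5*x^2 + 6*x*y + 2*y^2) splits into three distinct lines over C (the quadratic factor has nonzero discriminant), so D_4.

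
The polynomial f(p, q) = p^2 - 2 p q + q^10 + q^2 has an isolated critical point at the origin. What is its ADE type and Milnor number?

Type A_{9}, Milnor number mu = 9.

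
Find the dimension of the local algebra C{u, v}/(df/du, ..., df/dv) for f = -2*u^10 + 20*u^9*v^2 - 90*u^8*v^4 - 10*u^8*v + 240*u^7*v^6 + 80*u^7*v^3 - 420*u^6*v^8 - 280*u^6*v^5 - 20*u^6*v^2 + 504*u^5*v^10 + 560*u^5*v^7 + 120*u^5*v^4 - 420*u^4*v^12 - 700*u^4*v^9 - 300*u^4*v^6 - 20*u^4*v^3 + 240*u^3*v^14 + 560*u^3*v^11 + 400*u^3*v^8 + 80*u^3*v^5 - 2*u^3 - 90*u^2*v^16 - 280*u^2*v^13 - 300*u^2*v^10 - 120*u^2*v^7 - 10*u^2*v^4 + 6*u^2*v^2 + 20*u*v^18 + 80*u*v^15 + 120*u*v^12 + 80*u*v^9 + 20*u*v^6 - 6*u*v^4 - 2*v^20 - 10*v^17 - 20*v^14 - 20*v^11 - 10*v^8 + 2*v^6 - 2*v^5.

8

The Hessian of f at 0 is [[0, 0], [0, 0]] with rank 0, so corank 2. A Groebner basis of the Jacobian ideal J(f) in C{u,v} is {v^4, u^3, -u^2/2 + u*v^2}; counting standard monomials gives mu = 8. Corank 2; j^3 = -2*u^3 is a perfect cube, so E-series; the 5-jet and mu = 8 give E_8.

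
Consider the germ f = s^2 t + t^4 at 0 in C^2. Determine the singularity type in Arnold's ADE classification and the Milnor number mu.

Type D_{5}, Milnor number mu = 5.

The Hessian of f at 0 is [[0, 0], [0, 0]] with rank 0, so corank 2. A Groebner basis of the Jacobian ideal J(f) in C{s,t} is {s^3, s^2/4 + t^3, s*t}; counting standard monomials gives mu = 5. Corank 2; j^3 = s^2*t has shape L^2 M (L != M), so D-series; mu = 5 gives D_5.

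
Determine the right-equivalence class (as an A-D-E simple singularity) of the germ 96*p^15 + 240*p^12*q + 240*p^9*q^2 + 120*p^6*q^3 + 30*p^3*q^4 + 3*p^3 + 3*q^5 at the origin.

The Hessian of f at 0 is [[0, 0], [0, 0]] with rank 0, so corank 2. A Groebner basis of the Jacobian ideal J(f) in C{p,q} is {q^4, p^2}; counting standard monomials gives mu = 8. Corank 2; j^3 = 3*p^3 is a perfect cube, so E-series; the 5-jet and mu = 8 give E_8.

E_{8}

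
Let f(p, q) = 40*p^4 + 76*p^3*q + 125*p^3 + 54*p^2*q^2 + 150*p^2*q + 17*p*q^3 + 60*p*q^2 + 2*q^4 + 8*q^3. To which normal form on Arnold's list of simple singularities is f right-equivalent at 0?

E_{7}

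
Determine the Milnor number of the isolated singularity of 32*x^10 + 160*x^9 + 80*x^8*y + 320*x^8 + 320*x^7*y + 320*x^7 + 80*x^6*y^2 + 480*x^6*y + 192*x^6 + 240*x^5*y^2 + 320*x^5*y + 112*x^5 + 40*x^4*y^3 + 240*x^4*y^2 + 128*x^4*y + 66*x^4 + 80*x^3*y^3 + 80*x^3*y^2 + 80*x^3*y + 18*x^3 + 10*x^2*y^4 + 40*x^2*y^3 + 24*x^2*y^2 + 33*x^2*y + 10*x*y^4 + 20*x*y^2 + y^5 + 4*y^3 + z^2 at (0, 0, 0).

6

The Hessian of f at 0 has rank 1. Corank 2; j^3 = (2*x + y)*(3*x + 2*y)^2 has shape L^2 M (L != M), so D-series; mu = 6 gives D_6.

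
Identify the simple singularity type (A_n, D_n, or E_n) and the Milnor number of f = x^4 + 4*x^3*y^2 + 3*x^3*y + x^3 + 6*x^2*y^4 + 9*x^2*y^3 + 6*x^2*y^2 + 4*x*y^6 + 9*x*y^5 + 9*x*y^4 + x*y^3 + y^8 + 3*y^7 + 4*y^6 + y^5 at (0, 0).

Type E7, Milnor number mu = 7.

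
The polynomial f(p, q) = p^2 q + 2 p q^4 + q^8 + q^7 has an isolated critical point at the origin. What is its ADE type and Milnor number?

The Hessian of f at 0 has rank 0. Corank 2; j^3 = p^2*q has shape L^2 M (L != M), so D-series; mu = 9 gives D_9.

Type D9, Milnor number mu = 9.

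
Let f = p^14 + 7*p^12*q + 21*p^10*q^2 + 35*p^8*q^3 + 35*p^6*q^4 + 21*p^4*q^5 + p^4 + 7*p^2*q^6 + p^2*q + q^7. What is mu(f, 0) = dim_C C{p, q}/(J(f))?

8

The Hessian of f at 0 is [[0, 0], [0, 0]] with rank 0, so corank 2. A Groebner basis of the Jacobian ideal J(f) in C{p,q} is {p^2/7 + q^6, p^3, p*q}; counting standard monomials gives mu = 8. Corank 2; j^3 = p^2*q has shape L^2 M (L != M), so D-series; mu = 8 gives D_8.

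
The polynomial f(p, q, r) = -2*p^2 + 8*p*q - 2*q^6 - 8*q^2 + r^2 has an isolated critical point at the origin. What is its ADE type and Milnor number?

Type A_{5}, Milnor number mu = 5.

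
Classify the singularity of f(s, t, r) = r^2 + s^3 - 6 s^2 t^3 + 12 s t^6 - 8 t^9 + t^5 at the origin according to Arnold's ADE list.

E_{8}

The Hessian of f at 0 has rank 1. Corank 2; j^3 = s^3 is a perfect cube, so E-series; the 5-jet and mu = 8 give E_8.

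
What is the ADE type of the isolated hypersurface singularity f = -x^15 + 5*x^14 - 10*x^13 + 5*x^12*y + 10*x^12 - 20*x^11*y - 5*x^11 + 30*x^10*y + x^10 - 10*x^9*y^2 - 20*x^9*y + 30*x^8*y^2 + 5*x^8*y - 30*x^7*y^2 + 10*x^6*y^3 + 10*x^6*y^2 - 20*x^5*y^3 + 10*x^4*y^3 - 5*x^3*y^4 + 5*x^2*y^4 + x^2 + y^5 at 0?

The Hessian of f at 0 is [[2, 0], [0, 0]] with rank 1, so corank 1. A Groebner basis of the Jacobian ideal J(f) in C{x,y} is {y^4, x}; counting standard monomials gives mu = 4. Corank 1: A-series; mu = 4 gives A_4.

A_4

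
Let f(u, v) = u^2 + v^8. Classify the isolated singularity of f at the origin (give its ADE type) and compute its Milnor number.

The Hessian of f at 0 has rank 1. Corank 1: A-series; mu = 7 gives A_7.

Type A_7, Milnor number mu = 7.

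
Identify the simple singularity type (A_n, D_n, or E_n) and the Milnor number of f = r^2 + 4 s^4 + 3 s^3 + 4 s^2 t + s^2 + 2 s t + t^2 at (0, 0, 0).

Type A2, Milnor number mu = 2.

The Hessian of f at 0 has rank 2. Corank 1: A-series; mu = 2 gives A_2.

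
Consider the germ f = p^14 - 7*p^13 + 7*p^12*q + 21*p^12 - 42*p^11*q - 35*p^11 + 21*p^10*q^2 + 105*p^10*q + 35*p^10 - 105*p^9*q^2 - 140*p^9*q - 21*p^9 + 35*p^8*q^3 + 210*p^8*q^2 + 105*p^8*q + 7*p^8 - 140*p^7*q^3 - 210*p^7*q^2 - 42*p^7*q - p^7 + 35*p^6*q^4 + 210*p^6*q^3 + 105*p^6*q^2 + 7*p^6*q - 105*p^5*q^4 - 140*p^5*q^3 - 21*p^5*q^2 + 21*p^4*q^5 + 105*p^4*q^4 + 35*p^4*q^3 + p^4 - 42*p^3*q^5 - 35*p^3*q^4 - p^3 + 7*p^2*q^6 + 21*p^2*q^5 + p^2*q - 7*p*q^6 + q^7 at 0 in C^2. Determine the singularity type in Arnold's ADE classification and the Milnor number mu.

The Hessian of f at 0 is [[0, 0], [0, 0]] with rank 0, so corank 2. A Groebner basis of the Jacobian ideal J(f) in C{p,q} is {p*q/7 + q^6, p*q^2, p^2 - p*q}; counting standard monomials gives mu = 8. Corank 2; j^3 = -p^2*(p - q) has shape L^2 M (L != M), so D-series; mu = 8 gives D_8.

Type D_{8}, Milnor number mu = 8.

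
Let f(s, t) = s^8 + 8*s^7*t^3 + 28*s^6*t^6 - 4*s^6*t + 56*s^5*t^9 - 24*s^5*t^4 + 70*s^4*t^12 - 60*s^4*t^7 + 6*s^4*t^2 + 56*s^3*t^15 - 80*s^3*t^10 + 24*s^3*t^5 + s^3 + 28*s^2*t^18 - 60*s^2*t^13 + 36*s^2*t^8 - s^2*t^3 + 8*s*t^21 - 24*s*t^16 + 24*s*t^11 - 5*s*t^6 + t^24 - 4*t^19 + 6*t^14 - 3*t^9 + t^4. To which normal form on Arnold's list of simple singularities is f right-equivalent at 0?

E_6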